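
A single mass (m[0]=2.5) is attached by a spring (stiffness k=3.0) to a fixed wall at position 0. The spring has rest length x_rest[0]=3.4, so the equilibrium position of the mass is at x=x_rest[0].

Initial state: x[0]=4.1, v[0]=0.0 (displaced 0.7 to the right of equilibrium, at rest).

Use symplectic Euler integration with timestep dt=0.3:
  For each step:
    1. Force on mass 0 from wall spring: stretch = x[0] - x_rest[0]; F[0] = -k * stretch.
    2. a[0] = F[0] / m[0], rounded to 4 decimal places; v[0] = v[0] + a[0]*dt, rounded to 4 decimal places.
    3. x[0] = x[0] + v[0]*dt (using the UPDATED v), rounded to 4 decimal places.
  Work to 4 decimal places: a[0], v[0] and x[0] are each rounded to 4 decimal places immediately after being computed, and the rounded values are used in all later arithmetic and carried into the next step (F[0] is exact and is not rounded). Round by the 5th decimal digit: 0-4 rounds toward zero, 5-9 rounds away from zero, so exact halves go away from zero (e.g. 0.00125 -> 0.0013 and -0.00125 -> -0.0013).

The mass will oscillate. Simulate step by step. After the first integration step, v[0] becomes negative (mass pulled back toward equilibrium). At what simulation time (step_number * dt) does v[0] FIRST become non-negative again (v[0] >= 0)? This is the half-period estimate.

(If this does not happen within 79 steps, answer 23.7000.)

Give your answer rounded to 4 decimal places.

Step 0: x=[4.1000] v=[0.0000]
Step 1: x=[4.0244] v=[-0.2520]
Step 2: x=[3.8814] v=[-0.4768]
Step 3: x=[3.6864] v=[-0.6501]
Step 4: x=[3.4604] v=[-0.7532]
Step 5: x=[3.2279] v=[-0.7750]
Step 6: x=[3.0140] v=[-0.7131]
Step 7: x=[2.8418] v=[-0.5741]
Step 8: x=[2.7298] v=[-0.3732]
Step 9: x=[2.6902] v=[-0.1319]
Step 10: x=[2.7273] v=[0.1236]
First v>=0 after going negative at step 10, time=3.0000

Answer: 3.0000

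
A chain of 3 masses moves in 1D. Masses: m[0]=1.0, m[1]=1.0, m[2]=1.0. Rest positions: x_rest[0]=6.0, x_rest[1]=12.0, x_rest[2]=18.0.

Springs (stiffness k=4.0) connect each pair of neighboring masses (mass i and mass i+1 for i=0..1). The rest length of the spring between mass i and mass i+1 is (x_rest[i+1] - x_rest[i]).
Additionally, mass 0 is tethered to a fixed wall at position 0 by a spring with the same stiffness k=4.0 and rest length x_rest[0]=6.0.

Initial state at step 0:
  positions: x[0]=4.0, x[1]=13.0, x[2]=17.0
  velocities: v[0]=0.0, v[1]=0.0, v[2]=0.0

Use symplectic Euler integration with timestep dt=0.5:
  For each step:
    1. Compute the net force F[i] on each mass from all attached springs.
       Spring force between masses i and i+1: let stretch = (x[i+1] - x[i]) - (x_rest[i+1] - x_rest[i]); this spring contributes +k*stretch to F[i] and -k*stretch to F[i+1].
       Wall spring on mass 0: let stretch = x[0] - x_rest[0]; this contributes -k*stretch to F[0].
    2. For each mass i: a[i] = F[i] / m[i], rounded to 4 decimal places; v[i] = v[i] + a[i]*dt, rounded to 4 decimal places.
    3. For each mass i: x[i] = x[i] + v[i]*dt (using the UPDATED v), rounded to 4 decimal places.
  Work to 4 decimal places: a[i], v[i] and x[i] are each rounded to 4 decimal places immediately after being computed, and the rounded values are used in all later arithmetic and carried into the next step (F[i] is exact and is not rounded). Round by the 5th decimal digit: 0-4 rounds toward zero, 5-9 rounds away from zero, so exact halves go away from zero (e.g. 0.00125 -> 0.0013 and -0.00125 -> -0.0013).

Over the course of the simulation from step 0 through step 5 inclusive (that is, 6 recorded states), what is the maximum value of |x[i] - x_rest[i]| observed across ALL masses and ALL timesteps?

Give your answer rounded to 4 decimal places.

Step 0: x=[4.0000 13.0000 17.0000] v=[0.0000 0.0000 0.0000]
Step 1: x=[9.0000 8.0000 19.0000] v=[10.0000 -10.0000 4.0000]
Step 2: x=[4.0000 15.0000 16.0000] v=[-10.0000 14.0000 -6.0000]
Step 3: x=[6.0000 12.0000 18.0000] v=[4.0000 -6.0000 4.0000]
Step 4: x=[8.0000 9.0000 20.0000] v=[4.0000 -6.0000 4.0000]
Step 5: x=[3.0000 16.0000 17.0000] v=[-10.0000 14.0000 -6.0000]
Max displacement = 4.0000

Answer: 4.0000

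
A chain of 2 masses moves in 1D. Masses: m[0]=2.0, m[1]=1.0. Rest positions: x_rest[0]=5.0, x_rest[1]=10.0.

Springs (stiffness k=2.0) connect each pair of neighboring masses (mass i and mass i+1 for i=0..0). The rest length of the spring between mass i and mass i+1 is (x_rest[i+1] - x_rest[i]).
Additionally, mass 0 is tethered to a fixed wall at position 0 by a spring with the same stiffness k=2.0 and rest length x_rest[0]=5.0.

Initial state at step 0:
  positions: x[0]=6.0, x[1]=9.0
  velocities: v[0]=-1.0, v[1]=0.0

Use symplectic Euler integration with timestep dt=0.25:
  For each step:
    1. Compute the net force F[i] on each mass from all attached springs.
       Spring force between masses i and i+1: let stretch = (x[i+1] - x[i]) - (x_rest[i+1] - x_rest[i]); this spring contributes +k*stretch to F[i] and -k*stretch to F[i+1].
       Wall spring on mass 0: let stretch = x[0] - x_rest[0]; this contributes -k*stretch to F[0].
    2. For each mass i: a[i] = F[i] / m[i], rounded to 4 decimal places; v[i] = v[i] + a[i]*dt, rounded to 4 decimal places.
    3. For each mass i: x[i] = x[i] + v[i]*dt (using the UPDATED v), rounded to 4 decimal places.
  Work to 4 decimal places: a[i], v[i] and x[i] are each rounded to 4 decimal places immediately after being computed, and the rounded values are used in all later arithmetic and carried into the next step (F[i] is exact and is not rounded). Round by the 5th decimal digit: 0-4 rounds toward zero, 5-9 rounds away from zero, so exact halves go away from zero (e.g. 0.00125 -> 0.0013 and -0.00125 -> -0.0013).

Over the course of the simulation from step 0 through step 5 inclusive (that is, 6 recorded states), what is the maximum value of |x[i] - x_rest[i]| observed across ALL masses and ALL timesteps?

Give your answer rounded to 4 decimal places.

Answer: 1.4008

Derivation:
Step 0: x=[6.0000 9.0000] v=[-1.0000 0.0000]
Step 1: x=[5.5625 9.2500] v=[-1.7500 1.0000]
Step 2: x=[5.0078 9.6641] v=[-2.2188 1.6563]
Step 3: x=[4.4311 10.1212] v=[-2.3067 1.8282]
Step 4: x=[3.9331 10.4920] v=[-1.9920 1.4832]
Step 5: x=[3.5992 10.6680] v=[-1.3356 0.7038]
Max displacement = 1.4008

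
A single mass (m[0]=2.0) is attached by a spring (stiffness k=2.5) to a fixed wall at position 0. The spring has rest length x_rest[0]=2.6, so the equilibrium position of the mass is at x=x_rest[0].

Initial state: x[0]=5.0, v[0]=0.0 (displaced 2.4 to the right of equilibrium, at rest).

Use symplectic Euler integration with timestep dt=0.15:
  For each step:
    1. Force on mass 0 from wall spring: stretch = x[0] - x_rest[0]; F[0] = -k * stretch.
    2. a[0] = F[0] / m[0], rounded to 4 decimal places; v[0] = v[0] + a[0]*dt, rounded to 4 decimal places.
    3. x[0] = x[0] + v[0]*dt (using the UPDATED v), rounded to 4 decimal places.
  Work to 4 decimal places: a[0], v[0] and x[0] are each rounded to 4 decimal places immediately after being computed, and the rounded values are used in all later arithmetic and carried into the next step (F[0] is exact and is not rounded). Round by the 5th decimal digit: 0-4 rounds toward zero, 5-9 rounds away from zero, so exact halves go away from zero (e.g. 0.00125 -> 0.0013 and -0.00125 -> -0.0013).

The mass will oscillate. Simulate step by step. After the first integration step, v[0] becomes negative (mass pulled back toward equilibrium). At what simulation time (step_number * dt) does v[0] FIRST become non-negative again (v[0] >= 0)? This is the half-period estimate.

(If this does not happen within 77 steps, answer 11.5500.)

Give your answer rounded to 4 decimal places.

Step 0: x=[5.0000] v=[0.0000]
Step 1: x=[4.9325] v=[-0.4500]
Step 2: x=[4.7994] v=[-0.8873]
Step 3: x=[4.6044] v=[-1.2997]
Step 4: x=[4.3531] v=[-1.6755]
Step 5: x=[4.0525] v=[-2.0042]
Step 6: x=[3.7110] v=[-2.2765]
Step 7: x=[3.3383] v=[-2.4848]
Step 8: x=[2.9448] v=[-2.6232]
Step 9: x=[2.5416] v=[-2.6879]
Step 10: x=[2.1401] v=[-2.6770]
Step 11: x=[1.7515] v=[-2.5908]
Step 12: x=[1.3867] v=[-2.4317]
Step 13: x=[1.0561] v=[-2.2042]
Step 14: x=[0.7689] v=[-1.9147]
Step 15: x=[0.5332] v=[-1.5714]
Step 16: x=[0.3556] v=[-1.1839]
Step 17: x=[0.2411] v=[-0.7631]
Step 18: x=[0.1930] v=[-0.3208]
Step 19: x=[0.2126] v=[0.1305]
First v>=0 after going negative at step 19, time=2.8500

Answer: 2.8500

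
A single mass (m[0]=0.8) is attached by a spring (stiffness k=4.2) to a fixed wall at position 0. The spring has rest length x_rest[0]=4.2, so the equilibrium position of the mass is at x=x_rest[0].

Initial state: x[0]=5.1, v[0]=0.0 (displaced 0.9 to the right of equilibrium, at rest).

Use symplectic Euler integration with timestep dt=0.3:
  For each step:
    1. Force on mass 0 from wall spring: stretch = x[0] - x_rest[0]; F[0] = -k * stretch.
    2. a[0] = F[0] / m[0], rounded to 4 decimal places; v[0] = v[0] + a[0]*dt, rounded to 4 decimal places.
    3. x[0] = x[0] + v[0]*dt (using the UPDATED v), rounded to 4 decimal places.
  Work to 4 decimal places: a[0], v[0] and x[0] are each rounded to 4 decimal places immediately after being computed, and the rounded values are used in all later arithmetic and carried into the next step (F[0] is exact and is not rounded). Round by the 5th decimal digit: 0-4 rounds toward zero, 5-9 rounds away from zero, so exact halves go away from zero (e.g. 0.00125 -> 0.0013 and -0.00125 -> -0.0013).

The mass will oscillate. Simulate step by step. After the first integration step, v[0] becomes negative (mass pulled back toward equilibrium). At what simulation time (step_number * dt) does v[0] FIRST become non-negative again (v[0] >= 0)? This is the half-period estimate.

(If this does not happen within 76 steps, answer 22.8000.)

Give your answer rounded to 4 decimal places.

Answer: 1.5000

Derivation:
Step 0: x=[5.1000] v=[0.0000]
Step 1: x=[4.6748] v=[-1.4175]
Step 2: x=[4.0252] v=[-2.1653]
Step 3: x=[3.4582] v=[-1.8900]
Step 4: x=[3.2417] v=[-0.7217]
Step 5: x=[3.4780] v=[0.7876]
First v>=0 after going negative at step 5, time=1.5000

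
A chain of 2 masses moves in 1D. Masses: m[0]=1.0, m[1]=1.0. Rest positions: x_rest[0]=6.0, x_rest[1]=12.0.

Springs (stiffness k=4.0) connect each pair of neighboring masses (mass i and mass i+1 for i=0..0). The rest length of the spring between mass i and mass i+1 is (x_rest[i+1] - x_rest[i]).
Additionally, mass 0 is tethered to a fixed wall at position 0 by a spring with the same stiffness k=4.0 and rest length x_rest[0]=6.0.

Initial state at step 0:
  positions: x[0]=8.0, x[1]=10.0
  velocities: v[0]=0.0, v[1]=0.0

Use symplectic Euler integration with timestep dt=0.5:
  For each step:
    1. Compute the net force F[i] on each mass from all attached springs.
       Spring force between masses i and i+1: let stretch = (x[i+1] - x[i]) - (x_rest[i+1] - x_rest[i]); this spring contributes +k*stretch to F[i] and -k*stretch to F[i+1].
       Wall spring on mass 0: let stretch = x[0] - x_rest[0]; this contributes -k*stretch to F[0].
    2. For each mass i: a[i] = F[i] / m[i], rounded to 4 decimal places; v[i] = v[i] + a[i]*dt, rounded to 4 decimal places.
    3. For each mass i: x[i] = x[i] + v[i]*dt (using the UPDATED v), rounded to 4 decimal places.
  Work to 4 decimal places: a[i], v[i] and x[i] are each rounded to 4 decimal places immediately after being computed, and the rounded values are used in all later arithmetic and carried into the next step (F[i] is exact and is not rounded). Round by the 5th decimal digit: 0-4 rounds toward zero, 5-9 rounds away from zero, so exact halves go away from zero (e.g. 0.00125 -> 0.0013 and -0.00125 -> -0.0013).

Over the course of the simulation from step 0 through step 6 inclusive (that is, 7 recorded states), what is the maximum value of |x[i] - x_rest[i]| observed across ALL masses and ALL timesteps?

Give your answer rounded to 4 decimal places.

Step 0: x=[8.0000 10.0000] v=[0.0000 0.0000]
Step 1: x=[2.0000 14.0000] v=[-12.0000 8.0000]
Step 2: x=[6.0000 12.0000] v=[8.0000 -4.0000]
Step 3: x=[10.0000 10.0000] v=[8.0000 -4.0000]
Step 4: x=[4.0000 14.0000] v=[-12.0000 8.0000]
Step 5: x=[4.0000 14.0000] v=[0.0000 0.0000]
Step 6: x=[10.0000 10.0000] v=[12.0000 -8.0000]
Max displacement = 4.0000

Answer: 4.0000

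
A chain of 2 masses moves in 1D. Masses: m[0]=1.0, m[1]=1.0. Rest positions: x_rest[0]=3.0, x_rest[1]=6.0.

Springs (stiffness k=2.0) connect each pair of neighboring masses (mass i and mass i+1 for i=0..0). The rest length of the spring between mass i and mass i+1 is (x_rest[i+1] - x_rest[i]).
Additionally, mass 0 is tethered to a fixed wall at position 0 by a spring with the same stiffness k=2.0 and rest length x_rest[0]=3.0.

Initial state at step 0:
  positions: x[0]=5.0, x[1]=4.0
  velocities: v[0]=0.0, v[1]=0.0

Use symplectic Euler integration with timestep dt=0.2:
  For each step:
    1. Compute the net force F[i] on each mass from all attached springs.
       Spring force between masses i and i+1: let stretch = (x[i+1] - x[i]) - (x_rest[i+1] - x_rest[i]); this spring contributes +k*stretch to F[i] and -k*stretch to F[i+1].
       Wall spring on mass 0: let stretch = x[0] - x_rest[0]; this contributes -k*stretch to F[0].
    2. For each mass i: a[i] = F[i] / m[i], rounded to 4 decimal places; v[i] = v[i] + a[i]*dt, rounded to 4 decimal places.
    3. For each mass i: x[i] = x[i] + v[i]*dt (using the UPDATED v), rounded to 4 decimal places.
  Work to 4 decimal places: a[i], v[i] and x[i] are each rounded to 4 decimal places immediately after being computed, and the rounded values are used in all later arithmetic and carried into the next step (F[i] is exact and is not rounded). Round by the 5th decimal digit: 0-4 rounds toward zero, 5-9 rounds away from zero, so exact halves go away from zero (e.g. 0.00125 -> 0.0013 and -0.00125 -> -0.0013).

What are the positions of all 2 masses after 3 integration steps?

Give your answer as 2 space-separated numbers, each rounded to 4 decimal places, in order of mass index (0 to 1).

Step 0: x=[5.0000 4.0000] v=[0.0000 0.0000]
Step 1: x=[4.5200 4.3200] v=[-2.4000 1.6000]
Step 2: x=[3.6624 4.8960] v=[-4.2880 2.8800]
Step 3: x=[2.6105 5.6133] v=[-5.2595 3.5866]

Answer: 2.6105 5.6133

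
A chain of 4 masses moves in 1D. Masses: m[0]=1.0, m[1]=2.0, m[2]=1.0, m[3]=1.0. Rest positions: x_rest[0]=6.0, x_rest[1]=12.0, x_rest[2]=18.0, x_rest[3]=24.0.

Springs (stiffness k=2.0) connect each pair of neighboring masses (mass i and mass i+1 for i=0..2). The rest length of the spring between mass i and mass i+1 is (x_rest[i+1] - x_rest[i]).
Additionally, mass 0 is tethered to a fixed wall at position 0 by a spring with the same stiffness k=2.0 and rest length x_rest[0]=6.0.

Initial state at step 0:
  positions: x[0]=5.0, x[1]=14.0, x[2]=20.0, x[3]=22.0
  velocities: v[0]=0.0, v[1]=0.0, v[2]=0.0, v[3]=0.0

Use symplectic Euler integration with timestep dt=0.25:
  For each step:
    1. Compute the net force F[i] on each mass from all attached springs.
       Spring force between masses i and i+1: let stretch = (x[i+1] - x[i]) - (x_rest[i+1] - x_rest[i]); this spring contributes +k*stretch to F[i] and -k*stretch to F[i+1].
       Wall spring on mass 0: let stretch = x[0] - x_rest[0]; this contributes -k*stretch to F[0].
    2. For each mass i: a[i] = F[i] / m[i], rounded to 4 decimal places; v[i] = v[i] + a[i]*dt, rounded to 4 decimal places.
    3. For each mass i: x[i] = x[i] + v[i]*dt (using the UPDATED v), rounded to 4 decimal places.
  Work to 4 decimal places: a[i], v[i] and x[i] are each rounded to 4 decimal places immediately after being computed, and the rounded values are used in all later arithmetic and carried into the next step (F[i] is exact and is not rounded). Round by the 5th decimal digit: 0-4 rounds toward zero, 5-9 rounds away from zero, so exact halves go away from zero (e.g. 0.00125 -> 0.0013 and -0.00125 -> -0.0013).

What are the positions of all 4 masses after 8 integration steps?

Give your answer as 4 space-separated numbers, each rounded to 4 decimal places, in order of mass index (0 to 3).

Step 0: x=[5.0000 14.0000 20.0000 22.0000] v=[0.0000 0.0000 0.0000 0.0000]
Step 1: x=[5.5000 13.8125 19.5000 22.5000] v=[2.0000 -0.7500 -2.0000 2.0000]
Step 2: x=[6.3516 13.4609 18.6641 23.3750] v=[3.4063 -1.4063 -3.3438 3.5000]
Step 3: x=[7.2979 12.9902 17.7666 24.4112] v=[3.7852 -1.8828 -3.5900 4.1446]
Step 4: x=[8.0435 12.4623 17.1026 25.3668] v=[2.9824 -2.1118 -2.6559 3.8223]
Step 5: x=[8.3360 11.9482 16.8916 26.0394] v=[1.1701 -2.0564 -0.8440 2.6902]
Step 6: x=[8.0381 11.5173 17.2062 26.3185] v=[-1.1918 -1.7236 1.2582 1.1163]
Step 7: x=[7.1703 11.2245 17.9487 26.2085] v=[-3.4713 -1.1712 2.9699 -0.4399]
Step 8: x=[5.9130 11.0986 18.8831 25.8161] v=[-5.0294 -0.5037 3.7377 -1.5698]

Answer: 5.9130 11.0986 18.8831 25.8161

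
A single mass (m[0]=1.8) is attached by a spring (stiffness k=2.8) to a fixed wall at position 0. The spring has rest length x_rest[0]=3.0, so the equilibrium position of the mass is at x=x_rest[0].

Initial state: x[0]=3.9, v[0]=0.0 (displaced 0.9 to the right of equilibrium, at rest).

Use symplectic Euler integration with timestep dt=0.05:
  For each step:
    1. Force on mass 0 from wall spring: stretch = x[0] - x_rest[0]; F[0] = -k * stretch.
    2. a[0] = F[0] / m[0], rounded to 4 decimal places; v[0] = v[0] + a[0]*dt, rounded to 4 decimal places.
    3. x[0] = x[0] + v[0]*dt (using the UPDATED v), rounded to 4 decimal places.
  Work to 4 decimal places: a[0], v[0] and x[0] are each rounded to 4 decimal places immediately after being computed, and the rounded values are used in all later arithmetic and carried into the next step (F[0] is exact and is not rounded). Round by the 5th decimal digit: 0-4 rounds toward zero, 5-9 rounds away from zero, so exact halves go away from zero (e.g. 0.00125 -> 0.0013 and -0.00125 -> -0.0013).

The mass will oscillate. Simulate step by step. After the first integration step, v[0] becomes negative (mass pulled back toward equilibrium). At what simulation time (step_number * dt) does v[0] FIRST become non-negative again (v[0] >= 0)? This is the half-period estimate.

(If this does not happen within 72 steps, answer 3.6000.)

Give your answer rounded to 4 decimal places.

Step 0: x=[3.9000] v=[0.0000]
Step 1: x=[3.8965] v=[-0.0700]
Step 2: x=[3.8895] v=[-0.1397]
Step 3: x=[3.8791] v=[-0.2089]
Step 4: x=[3.8652] v=[-0.2773]
Step 5: x=[3.8480] v=[-0.3446]
Step 6: x=[3.8275] v=[-0.4106]
Step 7: x=[3.8038] v=[-0.4750]
Step 8: x=[3.7769] v=[-0.5375]
Step 9: x=[3.7470] v=[-0.5979]
Step 10: x=[3.7142] v=[-0.6560]
Step 11: x=[3.6786] v=[-0.7116]
Step 12: x=[3.6404] v=[-0.7644]
Step 13: x=[3.5997] v=[-0.8142]
Step 14: x=[3.5567] v=[-0.8608]
Step 15: x=[3.5115] v=[-0.9041]
Step 16: x=[3.4643] v=[-0.9439]
Step 17: x=[3.4153] v=[-0.9800]
Step 18: x=[3.3647] v=[-1.0123]
Step 19: x=[3.3127] v=[-1.0407]
Step 20: x=[3.2595] v=[-1.0650]
Step 21: x=[3.2052] v=[-1.0852]
Step 22: x=[3.1501] v=[-1.1012]
Step 23: x=[3.0945] v=[-1.1129]
Step 24: x=[3.0385] v=[-1.1203]
Step 25: x=[2.9823] v=[-1.1233]
Step 26: x=[2.9262] v=[-1.1219]
Step 27: x=[2.8704] v=[-1.1162]
Step 28: x=[2.8151] v=[-1.1061]
Step 29: x=[2.7605] v=[-1.0917]
Step 30: x=[2.7068] v=[-1.0731]
Step 31: x=[2.6543] v=[-1.0503]
Step 32: x=[2.6031] v=[-1.0234]
Step 33: x=[2.5535] v=[-0.9925]
Step 34: x=[2.5056] v=[-0.9578]
Step 35: x=[2.4596] v=[-0.9193]
Step 36: x=[2.4157] v=[-0.8773]
Step 37: x=[2.3741] v=[-0.8319]
Step 38: x=[2.3349] v=[-0.7832]
Step 39: x=[2.2983] v=[-0.7315]
Step 40: x=[2.2645] v=[-0.6769]
Step 41: x=[2.2335] v=[-0.6197]
Step 42: x=[2.2055] v=[-0.5601]
Step 43: x=[2.1806] v=[-0.4983]
Step 44: x=[2.1589] v=[-0.4346]
Step 45: x=[2.1404] v=[-0.3692]
Step 46: x=[2.1253] v=[-0.3023]
Step 47: x=[2.1136] v=[-0.2343]
Step 48: x=[2.1053] v=[-0.1654]
Step 49: x=[2.1005] v=[-0.0958]
Step 50: x=[2.0992] v=[-0.0258]
Step 51: x=[2.1014] v=[0.0443]
First v>=0 after going negative at step 51, time=2.5500

Answer: 2.5500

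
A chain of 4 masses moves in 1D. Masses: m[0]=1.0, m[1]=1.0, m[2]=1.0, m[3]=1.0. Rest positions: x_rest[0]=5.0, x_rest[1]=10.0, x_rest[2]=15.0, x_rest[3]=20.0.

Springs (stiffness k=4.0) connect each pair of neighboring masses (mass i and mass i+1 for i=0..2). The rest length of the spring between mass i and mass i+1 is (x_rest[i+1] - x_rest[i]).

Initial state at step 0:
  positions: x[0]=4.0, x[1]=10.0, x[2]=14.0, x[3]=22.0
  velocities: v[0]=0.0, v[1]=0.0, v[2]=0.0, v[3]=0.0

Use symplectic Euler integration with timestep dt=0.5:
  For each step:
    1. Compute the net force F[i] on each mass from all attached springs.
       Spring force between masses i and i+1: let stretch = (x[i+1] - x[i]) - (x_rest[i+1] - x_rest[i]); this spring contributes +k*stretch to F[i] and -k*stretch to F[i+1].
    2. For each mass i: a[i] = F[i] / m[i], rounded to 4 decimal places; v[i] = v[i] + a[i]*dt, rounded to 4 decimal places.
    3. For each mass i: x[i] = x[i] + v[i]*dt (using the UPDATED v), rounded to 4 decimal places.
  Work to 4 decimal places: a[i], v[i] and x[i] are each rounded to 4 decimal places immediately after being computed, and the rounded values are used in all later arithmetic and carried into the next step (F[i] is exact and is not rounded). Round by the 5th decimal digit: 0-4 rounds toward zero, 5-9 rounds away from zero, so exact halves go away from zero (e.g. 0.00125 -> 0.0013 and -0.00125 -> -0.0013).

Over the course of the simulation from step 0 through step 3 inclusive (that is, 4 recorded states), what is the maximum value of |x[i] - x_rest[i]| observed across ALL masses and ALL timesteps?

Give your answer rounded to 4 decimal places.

Step 0: x=[4.0000 10.0000 14.0000 22.0000] v=[0.0000 0.0000 0.0000 0.0000]
Step 1: x=[5.0000 8.0000 18.0000 19.0000] v=[2.0000 -4.0000 8.0000 -6.0000]
Step 2: x=[4.0000 13.0000 13.0000 20.0000] v=[-2.0000 10.0000 -10.0000 2.0000]
Step 3: x=[7.0000 9.0000 15.0000 19.0000] v=[6.0000 -8.0000 4.0000 -2.0000]
Max displacement = 3.0000

Answer: 3.0000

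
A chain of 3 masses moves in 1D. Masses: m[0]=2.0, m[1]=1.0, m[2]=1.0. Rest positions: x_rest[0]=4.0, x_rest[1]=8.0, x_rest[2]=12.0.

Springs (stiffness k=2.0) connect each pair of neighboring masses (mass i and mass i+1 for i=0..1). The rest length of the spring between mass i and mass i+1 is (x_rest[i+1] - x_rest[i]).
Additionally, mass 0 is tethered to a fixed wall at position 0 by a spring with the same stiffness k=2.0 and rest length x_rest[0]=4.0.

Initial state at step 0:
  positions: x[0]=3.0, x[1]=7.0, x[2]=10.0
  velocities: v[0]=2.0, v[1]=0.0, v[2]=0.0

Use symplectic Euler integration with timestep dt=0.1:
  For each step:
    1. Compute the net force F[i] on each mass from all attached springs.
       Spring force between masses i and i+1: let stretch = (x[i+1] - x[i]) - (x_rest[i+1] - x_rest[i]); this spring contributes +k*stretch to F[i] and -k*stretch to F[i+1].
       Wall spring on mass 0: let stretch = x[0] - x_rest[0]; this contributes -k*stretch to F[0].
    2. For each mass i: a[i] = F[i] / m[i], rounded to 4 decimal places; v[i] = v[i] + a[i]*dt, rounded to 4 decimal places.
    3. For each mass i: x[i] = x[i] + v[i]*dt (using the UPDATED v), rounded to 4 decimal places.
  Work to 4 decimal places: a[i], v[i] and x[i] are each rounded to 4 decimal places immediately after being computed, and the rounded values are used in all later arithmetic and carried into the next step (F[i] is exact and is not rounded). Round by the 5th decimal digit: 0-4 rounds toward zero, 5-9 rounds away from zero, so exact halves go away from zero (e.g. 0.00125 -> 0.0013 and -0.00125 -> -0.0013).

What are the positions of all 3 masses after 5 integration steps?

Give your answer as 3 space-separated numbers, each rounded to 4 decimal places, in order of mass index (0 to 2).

Answer: 4.0590 6.8219 10.2749

Derivation:
Step 0: x=[3.0000 7.0000 10.0000] v=[2.0000 0.0000 0.0000]
Step 1: x=[3.2100 6.9800 10.0200] v=[2.1000 -0.2000 0.2000]
Step 2: x=[3.4256 6.9454 10.0592] v=[2.1560 -0.3460 0.3920]
Step 3: x=[3.6421 6.9027 10.1161] v=[2.1654 -0.4272 0.5692]
Step 4: x=[3.8548 6.8590 10.1888] v=[2.1273 -0.4366 0.7265]
Step 5: x=[4.0590 6.8219 10.2749] v=[2.0422 -0.3715 0.8605]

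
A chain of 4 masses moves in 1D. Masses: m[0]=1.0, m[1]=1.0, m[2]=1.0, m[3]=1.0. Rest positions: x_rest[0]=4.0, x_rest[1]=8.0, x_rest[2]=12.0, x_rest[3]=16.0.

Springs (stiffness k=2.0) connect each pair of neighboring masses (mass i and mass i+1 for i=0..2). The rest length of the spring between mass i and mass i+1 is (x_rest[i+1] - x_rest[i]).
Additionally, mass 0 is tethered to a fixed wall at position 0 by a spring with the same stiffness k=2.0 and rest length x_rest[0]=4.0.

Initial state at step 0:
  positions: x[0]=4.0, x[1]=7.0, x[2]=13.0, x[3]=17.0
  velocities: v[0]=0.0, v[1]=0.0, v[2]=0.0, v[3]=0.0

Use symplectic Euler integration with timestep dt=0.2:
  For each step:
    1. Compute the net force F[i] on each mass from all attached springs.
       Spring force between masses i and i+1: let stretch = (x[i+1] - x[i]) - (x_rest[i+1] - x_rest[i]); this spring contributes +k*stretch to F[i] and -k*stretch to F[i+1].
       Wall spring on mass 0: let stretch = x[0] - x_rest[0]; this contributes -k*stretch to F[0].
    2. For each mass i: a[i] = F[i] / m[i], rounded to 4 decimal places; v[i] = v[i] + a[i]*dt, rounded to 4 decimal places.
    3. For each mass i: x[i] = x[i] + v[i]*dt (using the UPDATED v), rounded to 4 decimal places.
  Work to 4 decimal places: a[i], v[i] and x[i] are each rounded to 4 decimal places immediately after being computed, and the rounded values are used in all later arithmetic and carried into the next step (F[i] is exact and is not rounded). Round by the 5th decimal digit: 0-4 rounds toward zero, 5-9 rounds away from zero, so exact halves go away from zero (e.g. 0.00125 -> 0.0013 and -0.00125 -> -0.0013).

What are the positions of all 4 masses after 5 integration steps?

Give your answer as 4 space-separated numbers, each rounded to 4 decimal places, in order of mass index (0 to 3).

Answer: 3.6719 8.9770 11.8413 16.6688

Derivation:
Step 0: x=[4.0000 7.0000 13.0000 17.0000] v=[0.0000 0.0000 0.0000 0.0000]
Step 1: x=[3.9200 7.2400 12.8400 17.0000] v=[-0.4000 1.2000 -0.8000 0.0000]
Step 2: x=[3.7920 7.6624 12.5648 16.9872] v=[-0.6400 2.1120 -1.3760 -0.0640]
Step 3: x=[3.6703 8.1674 12.2512 16.9406] v=[-0.6086 2.5248 -1.5680 -0.2330]
Step 4: x=[3.6147 8.6393 11.9860 16.8388] v=[-0.2779 2.3595 -1.3258 -0.5088]
Step 5: x=[3.6719 8.9770 11.8413 16.6688] v=[0.2861 1.6883 -0.7234 -0.8499]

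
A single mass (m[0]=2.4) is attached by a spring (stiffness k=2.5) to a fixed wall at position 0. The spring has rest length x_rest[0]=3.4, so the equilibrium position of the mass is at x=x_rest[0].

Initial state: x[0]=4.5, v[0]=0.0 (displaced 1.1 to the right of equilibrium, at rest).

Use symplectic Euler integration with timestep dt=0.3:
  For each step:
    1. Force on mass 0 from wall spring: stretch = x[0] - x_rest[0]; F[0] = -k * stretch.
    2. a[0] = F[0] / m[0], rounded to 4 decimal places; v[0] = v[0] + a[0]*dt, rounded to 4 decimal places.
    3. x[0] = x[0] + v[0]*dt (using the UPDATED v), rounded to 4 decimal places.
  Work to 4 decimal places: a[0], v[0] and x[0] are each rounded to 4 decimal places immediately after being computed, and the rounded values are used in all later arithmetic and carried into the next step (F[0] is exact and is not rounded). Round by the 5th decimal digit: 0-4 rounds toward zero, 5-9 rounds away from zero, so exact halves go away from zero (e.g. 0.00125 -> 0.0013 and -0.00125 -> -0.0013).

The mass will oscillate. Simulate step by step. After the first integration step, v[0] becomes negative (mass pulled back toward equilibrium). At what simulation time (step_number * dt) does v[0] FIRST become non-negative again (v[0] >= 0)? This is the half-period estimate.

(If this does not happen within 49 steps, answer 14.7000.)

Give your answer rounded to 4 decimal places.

Answer: 3.3000

Derivation:
Step 0: x=[4.5000] v=[0.0000]
Step 1: x=[4.3969] v=[-0.3437]
Step 2: x=[4.2003] v=[-0.6552]
Step 3: x=[3.9287] v=[-0.9053]
Step 4: x=[3.6076] v=[-1.0705]
Step 5: x=[3.2670] v=[-1.1354]
Step 6: x=[2.9388] v=[-1.0939]
Step 7: x=[2.6539] v=[-0.9498]
Step 8: x=[2.4389] v=[-0.7166]
Step 9: x=[2.3140] v=[-0.4163]
Step 10: x=[2.2909] v=[-0.0769]
Step 11: x=[2.3718] v=[0.2697]
First v>=0 after going negative at step 11, time=3.3000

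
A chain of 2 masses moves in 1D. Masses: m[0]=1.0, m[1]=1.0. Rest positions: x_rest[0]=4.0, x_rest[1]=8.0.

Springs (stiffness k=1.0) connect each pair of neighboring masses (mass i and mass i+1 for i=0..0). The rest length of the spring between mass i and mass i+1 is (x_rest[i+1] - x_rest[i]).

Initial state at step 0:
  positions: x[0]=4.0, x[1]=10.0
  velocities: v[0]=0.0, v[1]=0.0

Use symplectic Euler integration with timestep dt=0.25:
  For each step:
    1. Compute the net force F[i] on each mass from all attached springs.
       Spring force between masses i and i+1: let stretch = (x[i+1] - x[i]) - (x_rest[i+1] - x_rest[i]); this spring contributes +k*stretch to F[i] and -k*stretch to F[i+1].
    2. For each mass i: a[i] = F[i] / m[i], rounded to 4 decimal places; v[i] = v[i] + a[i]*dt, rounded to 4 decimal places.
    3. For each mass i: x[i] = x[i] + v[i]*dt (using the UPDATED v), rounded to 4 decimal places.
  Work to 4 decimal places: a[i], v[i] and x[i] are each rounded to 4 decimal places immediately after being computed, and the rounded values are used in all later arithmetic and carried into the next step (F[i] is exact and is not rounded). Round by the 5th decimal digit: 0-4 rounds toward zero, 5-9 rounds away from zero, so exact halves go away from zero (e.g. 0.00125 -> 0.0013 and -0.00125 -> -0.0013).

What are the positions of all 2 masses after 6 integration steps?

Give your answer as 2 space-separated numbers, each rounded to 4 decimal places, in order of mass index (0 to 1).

Step 0: x=[4.0000 10.0000] v=[0.0000 0.0000]
Step 1: x=[4.1250 9.8750] v=[0.5000 -0.5000]
Step 2: x=[4.3594 9.6406] v=[0.9375 -0.9375]
Step 3: x=[4.6739 9.3262] v=[1.2578 -1.2578]
Step 4: x=[5.0291 8.9710] v=[1.4209 -1.4209]
Step 5: x=[5.3807 8.6194] v=[1.4064 -1.4064]
Step 6: x=[5.6847 8.3154] v=[1.2161 -1.2161]

Answer: 5.6847 8.3154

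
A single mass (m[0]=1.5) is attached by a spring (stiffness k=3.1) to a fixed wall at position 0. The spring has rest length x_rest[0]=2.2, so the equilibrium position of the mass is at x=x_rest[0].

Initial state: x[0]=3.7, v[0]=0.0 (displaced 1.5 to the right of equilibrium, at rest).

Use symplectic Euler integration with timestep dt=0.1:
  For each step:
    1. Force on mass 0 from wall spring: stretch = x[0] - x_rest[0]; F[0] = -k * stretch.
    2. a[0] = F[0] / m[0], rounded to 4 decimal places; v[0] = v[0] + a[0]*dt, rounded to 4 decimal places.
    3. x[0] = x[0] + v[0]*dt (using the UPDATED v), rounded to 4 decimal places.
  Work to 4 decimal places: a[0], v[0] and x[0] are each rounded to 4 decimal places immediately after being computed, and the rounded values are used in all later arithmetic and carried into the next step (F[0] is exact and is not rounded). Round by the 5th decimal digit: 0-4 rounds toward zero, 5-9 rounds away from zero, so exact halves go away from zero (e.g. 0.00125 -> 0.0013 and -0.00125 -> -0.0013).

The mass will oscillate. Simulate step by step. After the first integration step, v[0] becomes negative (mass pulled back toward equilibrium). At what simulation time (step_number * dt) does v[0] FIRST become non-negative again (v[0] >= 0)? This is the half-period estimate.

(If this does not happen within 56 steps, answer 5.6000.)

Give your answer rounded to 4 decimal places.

Answer: 2.2000

Derivation:
Step 0: x=[3.7000] v=[0.0000]
Step 1: x=[3.6690] v=[-0.3100]
Step 2: x=[3.6076] v=[-0.6136]
Step 3: x=[3.5172] v=[-0.9045]
Step 4: x=[3.3995] v=[-1.1767]
Step 5: x=[3.2570] v=[-1.4246]
Step 6: x=[3.0927] v=[-1.6431]
Step 7: x=[2.9099] v=[-1.8276]
Step 8: x=[2.7125] v=[-1.9743]
Step 9: x=[2.5045] v=[-2.0802]
Step 10: x=[2.2902] v=[-2.1431]
Step 11: x=[2.0740] v=[-2.1617]
Step 12: x=[1.8604] v=[-2.1357]
Step 13: x=[1.6539] v=[-2.0655]
Step 14: x=[1.4586] v=[-1.9526]
Step 15: x=[1.2787] v=[-1.7994]
Step 16: x=[1.1178] v=[-1.6090]
Step 17: x=[0.9793] v=[-1.3854]
Step 18: x=[0.8660] v=[-1.1331]
Step 19: x=[0.7803] v=[-0.8574]
Step 20: x=[0.7239] v=[-0.5640]
Step 21: x=[0.6980] v=[-0.2589]
Step 22: x=[0.7032] v=[0.0515]
First v>=0 after going negative at step 22, time=2.2000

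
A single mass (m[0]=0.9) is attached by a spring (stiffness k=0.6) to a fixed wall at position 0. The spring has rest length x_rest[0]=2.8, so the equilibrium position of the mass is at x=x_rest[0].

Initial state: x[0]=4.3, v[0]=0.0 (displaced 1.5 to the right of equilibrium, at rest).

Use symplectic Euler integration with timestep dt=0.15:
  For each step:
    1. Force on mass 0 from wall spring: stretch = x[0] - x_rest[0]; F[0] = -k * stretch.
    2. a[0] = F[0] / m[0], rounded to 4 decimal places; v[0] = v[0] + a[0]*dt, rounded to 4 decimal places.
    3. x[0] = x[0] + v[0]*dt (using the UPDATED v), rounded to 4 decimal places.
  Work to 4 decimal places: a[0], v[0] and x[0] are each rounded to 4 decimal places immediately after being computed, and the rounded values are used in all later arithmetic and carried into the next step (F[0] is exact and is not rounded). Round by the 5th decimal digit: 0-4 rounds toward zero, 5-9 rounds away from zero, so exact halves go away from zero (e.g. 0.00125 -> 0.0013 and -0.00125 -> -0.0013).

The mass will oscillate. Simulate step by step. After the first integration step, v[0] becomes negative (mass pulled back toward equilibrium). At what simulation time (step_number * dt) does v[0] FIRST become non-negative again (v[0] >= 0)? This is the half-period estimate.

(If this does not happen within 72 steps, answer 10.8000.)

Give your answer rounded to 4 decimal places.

Answer: 3.9000

Derivation:
Step 0: x=[4.3000] v=[0.0000]
Step 1: x=[4.2775] v=[-0.1500]
Step 2: x=[4.2328] v=[-0.2978]
Step 3: x=[4.1666] v=[-0.4411]
Step 4: x=[4.0799] v=[-0.5778]
Step 5: x=[3.9740] v=[-0.7058]
Step 6: x=[3.8505] v=[-0.8232]
Step 7: x=[3.7113] v=[-0.9282]
Step 8: x=[3.5584] v=[-1.0193]
Step 9: x=[3.3941] v=[-1.0951]
Step 10: x=[3.2209] v=[-1.1545]
Step 11: x=[3.0414] v=[-1.1966]
Step 12: x=[2.8583] v=[-1.2207]
Step 13: x=[2.6743] v=[-1.2265]
Step 14: x=[2.4922] v=[-1.2139]
Step 15: x=[2.3147] v=[-1.1831]
Step 16: x=[2.1445] v=[-1.1346]
Step 17: x=[1.9841] v=[-1.0691]
Step 18: x=[1.8360] v=[-0.9875]
Step 19: x=[1.7023] v=[-0.8911]
Step 20: x=[1.5851] v=[-0.7813]
Step 21: x=[1.4861] v=[-0.6598]
Step 22: x=[1.4068] v=[-0.5284]
Step 23: x=[1.3484] v=[-0.3891]
Step 24: x=[1.3118] v=[-0.2439]
Step 25: x=[1.2975] v=[-0.0951]
Step 26: x=[1.3058] v=[0.0552]
First v>=0 after going negative at step 26, time=3.9000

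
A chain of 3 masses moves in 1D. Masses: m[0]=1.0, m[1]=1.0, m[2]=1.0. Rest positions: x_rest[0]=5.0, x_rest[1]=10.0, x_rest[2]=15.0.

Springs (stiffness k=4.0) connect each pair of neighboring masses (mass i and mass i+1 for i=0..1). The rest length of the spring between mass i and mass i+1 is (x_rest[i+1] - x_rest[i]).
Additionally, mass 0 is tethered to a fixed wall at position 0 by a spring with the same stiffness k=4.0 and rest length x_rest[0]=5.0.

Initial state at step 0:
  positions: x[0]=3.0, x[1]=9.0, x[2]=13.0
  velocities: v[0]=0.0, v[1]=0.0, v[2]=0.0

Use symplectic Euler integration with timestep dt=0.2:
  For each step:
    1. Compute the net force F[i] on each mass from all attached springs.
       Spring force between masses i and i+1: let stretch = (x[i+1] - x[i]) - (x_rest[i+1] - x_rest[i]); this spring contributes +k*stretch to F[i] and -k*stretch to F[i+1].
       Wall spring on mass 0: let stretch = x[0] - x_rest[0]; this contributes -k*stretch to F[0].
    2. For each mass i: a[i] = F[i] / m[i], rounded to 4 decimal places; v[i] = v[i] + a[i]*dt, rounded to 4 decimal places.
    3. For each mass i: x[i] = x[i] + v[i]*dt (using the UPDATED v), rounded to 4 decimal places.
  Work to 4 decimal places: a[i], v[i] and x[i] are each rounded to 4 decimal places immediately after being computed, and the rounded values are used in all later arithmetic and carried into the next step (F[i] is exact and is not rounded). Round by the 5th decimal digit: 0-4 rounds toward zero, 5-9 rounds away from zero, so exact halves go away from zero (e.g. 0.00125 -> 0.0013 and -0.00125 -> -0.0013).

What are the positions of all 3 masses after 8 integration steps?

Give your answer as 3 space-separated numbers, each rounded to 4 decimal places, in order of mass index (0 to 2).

Answer: 4.4483 10.8671 14.3442

Derivation:
Step 0: x=[3.0000 9.0000 13.0000] v=[0.0000 0.0000 0.0000]
Step 1: x=[3.4800 8.6800 13.1600] v=[2.4000 -1.6000 0.8000]
Step 2: x=[4.2352 8.2448 13.4032] v=[3.7760 -2.1760 1.2160]
Step 3: x=[4.9543 7.9934 13.6211] v=[3.5955 -1.2570 1.0893]
Step 4: x=[5.3670 8.1562 13.7385] v=[2.0633 0.8139 0.5871]
Step 5: x=[5.3672 8.7659 13.7628] v=[0.0011 3.0484 0.1213]
Step 6: x=[5.0525 9.6313 13.7876] v=[-1.5737 4.3270 0.1238]
Step 7: x=[4.6620 10.4291 13.9474] v=[-1.9527 3.9890 0.7988]
Step 8: x=[4.4483 10.8671 14.3442] v=[-1.0686 2.1900 1.9842]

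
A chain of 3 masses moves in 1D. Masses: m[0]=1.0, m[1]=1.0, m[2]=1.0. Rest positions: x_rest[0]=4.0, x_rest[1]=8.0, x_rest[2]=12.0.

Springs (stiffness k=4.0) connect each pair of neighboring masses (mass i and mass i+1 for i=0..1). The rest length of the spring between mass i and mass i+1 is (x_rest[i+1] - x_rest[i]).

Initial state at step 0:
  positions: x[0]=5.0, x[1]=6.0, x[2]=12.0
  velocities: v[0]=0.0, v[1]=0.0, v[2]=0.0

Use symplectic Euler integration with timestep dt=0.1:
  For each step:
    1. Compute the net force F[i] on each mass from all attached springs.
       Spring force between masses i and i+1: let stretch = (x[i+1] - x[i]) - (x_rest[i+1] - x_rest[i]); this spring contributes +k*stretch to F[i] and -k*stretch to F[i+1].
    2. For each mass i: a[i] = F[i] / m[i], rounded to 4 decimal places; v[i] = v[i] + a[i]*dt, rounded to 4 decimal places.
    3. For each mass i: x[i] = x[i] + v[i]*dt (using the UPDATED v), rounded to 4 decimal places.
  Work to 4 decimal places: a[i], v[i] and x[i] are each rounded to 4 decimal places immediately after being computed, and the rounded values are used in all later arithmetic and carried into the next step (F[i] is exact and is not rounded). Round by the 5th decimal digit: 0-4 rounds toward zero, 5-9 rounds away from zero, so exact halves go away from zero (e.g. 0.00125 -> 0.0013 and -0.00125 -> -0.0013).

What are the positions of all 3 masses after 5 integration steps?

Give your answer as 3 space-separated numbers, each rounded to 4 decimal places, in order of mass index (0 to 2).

Step 0: x=[5.0000 6.0000 12.0000] v=[0.0000 0.0000 0.0000]
Step 1: x=[4.8800 6.2000 11.9200] v=[-1.2000 2.0000 -0.8000]
Step 2: x=[4.6528 6.5760 11.7712] v=[-2.2720 3.7600 -1.4880]
Step 3: x=[4.3425 7.0829 11.5746] v=[-3.1027 5.0688 -1.9661]
Step 4: x=[3.9819 7.6598 11.3583] v=[-3.6065 5.7693 -2.1628]
Step 5: x=[3.6084 8.2376 11.1541] v=[-3.7353 5.7775 -2.0422]

Answer: 3.6084 8.2376 11.1541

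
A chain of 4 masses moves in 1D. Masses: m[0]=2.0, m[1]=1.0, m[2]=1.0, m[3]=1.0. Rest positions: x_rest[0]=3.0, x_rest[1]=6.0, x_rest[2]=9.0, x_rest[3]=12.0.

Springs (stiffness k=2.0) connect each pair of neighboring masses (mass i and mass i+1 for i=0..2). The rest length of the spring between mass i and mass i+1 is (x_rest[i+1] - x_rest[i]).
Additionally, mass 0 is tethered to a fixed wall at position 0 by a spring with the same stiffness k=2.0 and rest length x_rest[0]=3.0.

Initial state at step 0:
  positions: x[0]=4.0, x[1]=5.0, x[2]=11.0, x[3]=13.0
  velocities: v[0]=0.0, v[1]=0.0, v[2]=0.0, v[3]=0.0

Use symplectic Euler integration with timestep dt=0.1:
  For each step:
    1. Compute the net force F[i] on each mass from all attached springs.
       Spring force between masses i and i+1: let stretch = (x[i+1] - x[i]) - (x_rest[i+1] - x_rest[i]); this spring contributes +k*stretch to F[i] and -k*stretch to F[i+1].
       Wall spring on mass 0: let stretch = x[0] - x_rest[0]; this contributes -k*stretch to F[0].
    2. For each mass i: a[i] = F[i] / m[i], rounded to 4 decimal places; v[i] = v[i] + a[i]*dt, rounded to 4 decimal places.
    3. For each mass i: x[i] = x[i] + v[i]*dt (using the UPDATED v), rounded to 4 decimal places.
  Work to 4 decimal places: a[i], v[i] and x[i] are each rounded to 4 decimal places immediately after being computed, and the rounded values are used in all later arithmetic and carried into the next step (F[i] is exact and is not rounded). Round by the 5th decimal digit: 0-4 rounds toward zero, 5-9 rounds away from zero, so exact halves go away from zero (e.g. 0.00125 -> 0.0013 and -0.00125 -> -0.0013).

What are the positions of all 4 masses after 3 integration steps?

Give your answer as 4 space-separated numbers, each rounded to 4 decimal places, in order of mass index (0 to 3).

Step 0: x=[4.0000 5.0000 11.0000 13.0000] v=[0.0000 0.0000 0.0000 0.0000]
Step 1: x=[3.9700 5.1000 10.9200 13.0200] v=[-0.3000 1.0000 -0.8000 0.2000]
Step 2: x=[3.9116 5.2938 10.7656 13.0580] v=[-0.5840 1.9380 -1.5440 0.3800]
Step 3: x=[3.8279 5.5694 10.5476 13.1102] v=[-0.8369 2.7559 -2.1799 0.5215]

Answer: 3.8279 5.5694 10.5476 13.1102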